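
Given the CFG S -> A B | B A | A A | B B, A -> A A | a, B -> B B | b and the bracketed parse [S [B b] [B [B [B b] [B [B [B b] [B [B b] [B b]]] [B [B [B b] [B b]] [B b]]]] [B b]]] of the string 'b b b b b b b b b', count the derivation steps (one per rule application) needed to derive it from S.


Every bracketed nonterminal node [X ...] in the tree is produced by exactly one rule application.
Reading the tree off as a leftmost derivation:
  Step 1: S  =>  B B   (applied S -> B B)
  Step 2: B B  =>  b B   (applied B -> b)
  Step 3: b B  =>  b B B   (applied B -> B B)
  Step 4: b B B  =>  b B B B   (applied B -> B B)
  Step 5: b B B B  =>  b b B B   (applied B -> b)
  Step 6: b b B B  =>  b b B B B   (applied B -> B B)
  Step 7: b b B B B  =>  b b B B B B   (applied B -> B B)
  Step 8: b b B B B B  =>  b b b B B B   (applied B -> b)
  Step 9: b b b B B B  =>  b b b B B B B   (applied B -> B B)
  Step 10: b b b B B B B  =>  b b b b B B B   (applied B -> b)
  Step 11: b b b b B B B  =>  b b b b b B B   (applied B -> b)
  Step 12: b b b b b B B  =>  b b b b b B B B   (applied B -> B B)
  Step 13: b b b b b B B B  =>  b b b b b B B B B   (applied B -> B B)
  Step 14: b b b b b B B B B  =>  b b b b b b B B B   (applied B -> b)
  Step 15: b b b b b b B B B  =>  b b b b b b b B B   (applied B -> b)
  Step 16: b b b b b b b B B  =>  b b b b b b b b B   (applied B -> b)
  Step 17: b b b b b b b b B  =>  b b b b b b b b b   (applied B -> b)
Final yield: b b b b b b b b b
Total rewrite steps: 17

17


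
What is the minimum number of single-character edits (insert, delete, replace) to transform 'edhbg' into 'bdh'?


Building DP table for s1='edhbg' (len 5) and s2='bdh' (len 3):
       b  d  h
    0  1  2  3
  e 1  1  2  3
  d 2  2  1  2
  h 3  3  2  1
  b 4  3  3  2
  g 5  4  4  3
Edit distance = dp[5][3] = 3

3


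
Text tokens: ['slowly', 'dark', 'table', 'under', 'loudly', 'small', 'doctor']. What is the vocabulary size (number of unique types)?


Listing all tokens and tracking unique types:
  Token 1: 'slowly' -> NEW (unique so far: 1)
  Token 2: 'dark' -> NEW (unique so far: 2)
  Token 3: 'table' -> NEW (unique so far: 3)
  Token 4: 'under' -> NEW (unique so far: 4)
  Token 5: 'loudly' -> NEW (unique so far: 5)
  Token 6: 'small' -> NEW (unique so far: 6)
  Token 7: 'doctor' -> NEW (unique so far: 7)
Unique types: ('dark', 'doctor', 'loudly', 'slowly', 'small', 'table', 'under')
Vocabulary size: 7

7


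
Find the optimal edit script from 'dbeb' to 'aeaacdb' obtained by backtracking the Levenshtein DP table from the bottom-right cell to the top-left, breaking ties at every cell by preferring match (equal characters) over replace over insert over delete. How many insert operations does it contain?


Edit distance = 6. Backtracking from cell (4, 7) with preference match > replace > insert > delete,
then listing the resulting alignment 'dbeb' -> 'aeaacdb' left to right:
  Step 1: insert 'a' [insertion #1]
  Step 2: insert 'e' [insertion #2]
  Step 3: insert 'a' [insertion #3]
  Step 4: replace d->a
  Step 5: replace b->c
  Step 6: replace e->d
  Step 7: keep 'b'
Total insertions: 3

3


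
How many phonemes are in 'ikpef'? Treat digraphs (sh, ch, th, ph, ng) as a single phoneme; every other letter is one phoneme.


Parsing 'ikpef' greedily, digraphs first:
  'i' -> vowel phoneme (phonemes so far: 1)
  'k' -> consonant phoneme (phonemes so far: 2)
  'p' -> consonant phoneme (phonemes so far: 3)
  'e' -> vowel phoneme (phonemes so far: 4)
  'f' -> consonant phoneme (phonemes so far: 5)
Total phonemes: 5

5


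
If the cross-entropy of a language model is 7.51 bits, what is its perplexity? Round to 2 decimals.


Perplexity formula: PP = 2^H
H = 7.51
PP = 2^7.51
Decompose: 2^7.51 = 2^7 * 2^0.51
2^7 = 128, 2^0.51 ~ 1.4240502
PP ~ 128 * 1.4240502 = 182.2784256
Rounded to 2 decimals: 182.28

182.28


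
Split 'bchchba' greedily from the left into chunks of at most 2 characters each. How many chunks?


'bchchba' has 7 characters.
Chunking with max size 2:
  Chunk 1: 'bc' (positions 0-1)
  Chunk 2: 'hc' (positions 2-3)
  Chunk 3: 'hb' (positions 4-5)
  Chunk 4: 'a' (positions 6-6)
Total chunks: ceil(7 / 2) = 4

4


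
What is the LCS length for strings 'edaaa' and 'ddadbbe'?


DP table for LCS of 'edaaa' and 'ddadbbe':
       d  d  a  d  b  b  e
    0  0  0  0  0  0  0  0
  e 0  0  0  0  0  0  0  1
  d 0  1  1  1  1  1  1  1
  a 0  1  1  2  2  2  2  2
  a 0  1  1  2  2  2  2  2
  a 0  1  1  2  2  2  2  2
LCS: 'da'
LCS length = 2

2


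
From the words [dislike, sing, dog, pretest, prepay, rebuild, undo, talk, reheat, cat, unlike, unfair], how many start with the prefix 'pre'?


Checking each word for prefix 'pre':
  'dislike' -> no (count: 0)
  'sing' -> no (count: 0)
  'dog' -> no (count: 0)
  'pretest' -> YES, starts with 'pre' (count: 1)
  'prepay' -> YES, starts with 'pre' (count: 2)
  'rebuild' -> no (count: 2)
  'undo' -> no (count: 2)
  'talk' -> no (count: 2)
  'reheat' -> no (count: 2)
  'cat' -> no (count: 2)
  'unlike' -> no (count: 2)
  'unfair' -> no (count: 2)
Total with prefix 'pre': 2

2


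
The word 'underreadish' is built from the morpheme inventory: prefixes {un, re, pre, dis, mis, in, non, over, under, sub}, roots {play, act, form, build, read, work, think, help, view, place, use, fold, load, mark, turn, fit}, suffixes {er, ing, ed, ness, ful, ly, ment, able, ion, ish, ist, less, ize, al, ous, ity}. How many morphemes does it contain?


Segmenting 'underreadish' against the inventory:
  'under' -> prefix (morpheme 1)
  'read' -> root (morpheme 2)
  'ish' -> suffix (morpheme 3)
Total morphemes: 3

3


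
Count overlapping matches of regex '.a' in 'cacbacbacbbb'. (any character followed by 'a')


Pattern: .a means any character followed by 'a'.
Scanning 'cacbacbacbbb' position-by-position:
  Pos 0: window 'ca' -> MATCH
  Pos 1: window 'ac' -> no
  Pos 2: window 'cb' -> no
  Pos 3: window 'ba' -> MATCH
  Pos 4: window 'ac' -> no
  Pos 5: window 'cb' -> no
  Pos 6: window 'ba' -> MATCH
  Pos 7: window 'ac' -> no
  Pos 8: window 'cb' -> no
  Pos 9: window 'bb' -> no
  Pos 10: window 'bb' -> no
  Pos 11: window 'b' -> no
Total matches: 3

3


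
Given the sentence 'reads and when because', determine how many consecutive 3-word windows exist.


Word trigrams from [4] words:
  Trigram 1: (reads and when)
  Trigram 2: (and when because)
Total word trigrams: 4 - 2 = 2

2


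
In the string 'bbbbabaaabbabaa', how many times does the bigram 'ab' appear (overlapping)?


Scanning 'bbbbabaaabbabaa' for bigram 'ab':
  Position 0: 'bb' -> no
  Position 1: 'bb' -> no
  Position 2: 'bb' -> no
  Position 3: 'ba' -> no
  Position 4: 'ab' -> MATCH
  Position 5: 'ba' -> no
  Position 6: 'aa' -> no
  Position 7: 'aa' -> no
  Position 8: 'ab' -> MATCH
  Position 9: 'bb' -> no
  Position 10: 'ba' -> no
  Position 11: 'ab' -> MATCH
  Position 12: 'ba' -> no
  Position 13: 'aa' -> no
Total matches: 3

3


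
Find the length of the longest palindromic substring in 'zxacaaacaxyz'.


Scanning 'zxacaaacaxyz' for palindromic substrings.
Substring at positions 1-9: 'xacaaacax'.
Check: reverse('xacaaacax') = 'xacaaacax' -> palindrome confirmed.
Neighbouring characters ('z' / 'y') break symmetry, so it cannot extend further.
No longer palindromic substring exists; longest length = 9

9


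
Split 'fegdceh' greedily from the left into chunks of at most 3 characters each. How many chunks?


'fegdceh' has 7 characters.
Chunking with max size 3:
  Chunk 1: 'feg' (positions 0-2)
  Chunk 2: 'dce' (positions 3-5)
  Chunk 3: 'h' (positions 6-6)
Total chunks: ceil(7 / 3) = 3

3


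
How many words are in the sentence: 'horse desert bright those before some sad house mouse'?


Counting words by splitting on spaces:
  Word 1: 'horse'
  Word 2: 'desert'
  Word 3: 'bright'
  Word 4: 'those'
  Word 5: 'before'
  Word 6: 'some'
  Word 7: 'sad'
  Word 8: 'house'
  Word 9: 'mouse'
Total words: 9

9


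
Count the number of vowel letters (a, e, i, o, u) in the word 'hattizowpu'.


Scanning each character of 'hattizowpu':
  Position 1: 'h' -> consonant (running count: 0)
  Position 2: 'a' -> vowel (running count: 1)
  Position 3: 't' -> consonant (running count: 1)
  Position 4: 't' -> consonant (running count: 1)
  Position 5: 'i' -> vowel (running count: 2)
  Position 6: 'z' -> consonant (running count: 2)
  Position 7: 'o' -> vowel (running count: 3)
  Position 8: 'w' -> consonant (running count: 3)
  Position 9: 'p' -> consonant (running count: 3)
  Position 10: 'u' -> vowel (running count: 4)
Total vowels: 4

4


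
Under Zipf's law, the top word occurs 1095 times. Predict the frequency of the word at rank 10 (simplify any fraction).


Zipf's law: freq(rank) = f1 / rank
f1 = 1095, rank = 10
freq = 1095 / 10
GCD(1095, 10) = 5
Simplified: 219/2

219/2


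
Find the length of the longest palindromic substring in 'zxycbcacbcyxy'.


Scanning 'zxycbcacbcyxy' for palindromic substrings.
Substring at positions 1-11: 'xycbcacbcyx'.
Check: reverse('xycbcacbcyx') = 'xycbcacbcyx' -> palindrome confirmed.
Neighbouring characters ('z' / 'y') break symmetry, so it cannot extend further.
No longer palindromic substring exists; longest length = 11

11


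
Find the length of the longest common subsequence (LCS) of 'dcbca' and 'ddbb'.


DP table for LCS of 'dcbca' and 'ddbb':
       d  d  b  b
    0  0  0  0  0
  d 0  1  1  1  1
  c 0  1  1  1  1
  b 0  1  1  2  2
  c 0  1  1  2  2
  a 0  1  1  2  2
LCS: 'db'
LCS length = 2

2


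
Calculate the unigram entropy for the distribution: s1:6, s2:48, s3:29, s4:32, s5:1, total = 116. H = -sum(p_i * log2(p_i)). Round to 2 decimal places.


Computing entropy H = -sum(p_i * log2(p_i)):
  s1: p = 6/116 = 0.0517, -p*log2(p) = 0.2210
  s2: p = 48/116 = 0.4138, -p*log2(p) = 0.5268
  s3: p = 29/116 = 0.2500, -p*log2(p) = 0.5000
  s4: p = 32/116 = 0.2759, -p*log2(p) = 0.5125
  s5: p = 1/116 = 0.0086, -p*log2(p) = 0.0591
H = sum of terms = 1.8194
Rounded to 2 decimals: 1.82

1.82


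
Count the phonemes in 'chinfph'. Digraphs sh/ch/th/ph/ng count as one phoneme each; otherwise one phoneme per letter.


Parsing 'chinfph' greedily, digraphs first:
  'ch' -> digraph (1 consonant phoneme) (phonemes so far: 1)
  'i' -> vowel phoneme (phonemes so far: 2)
  'n' -> consonant phoneme (phonemes so far: 3)
  'f' -> consonant phoneme (phonemes so far: 4)
  'ph' -> digraph (1 consonant phoneme) (phonemes so far: 5)
Total phonemes: 5

5


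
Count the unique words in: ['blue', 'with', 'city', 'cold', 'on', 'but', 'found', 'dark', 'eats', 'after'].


Listing all tokens and tracking unique types:
  Token 1: 'blue' -> NEW (unique so far: 1)
  Token 2: 'with' -> NEW (unique so far: 2)
  Token 3: 'city' -> NEW (unique so far: 3)
  Token 4: 'cold' -> NEW (unique so far: 4)
  Token 5: 'on' -> NEW (unique so far: 5)
  Token 6: 'but' -> NEW (unique so far: 6)
  Token 7: 'found' -> NEW (unique so far: 7)
  Token 8: 'dark' -> NEW (unique so far: 8)
  Token 9: 'eats' -> NEW (unique so far: 9)
  Token 10: 'after' -> NEW (unique so far: 10)
Unique types: ('after', 'blue', 'but', 'city', 'cold', 'dark', 'eats', 'found', 'on', 'with')
Vocabulary size: 10

10


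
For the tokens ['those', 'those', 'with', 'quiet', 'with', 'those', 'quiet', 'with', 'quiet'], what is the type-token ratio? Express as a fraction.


Tokens: 9
Unique types: ('quiet', 'those', 'with') = 3
TTR = 3/9
Simplify: divide both by 3 -> 1/3
TTR = 1/3

1/3


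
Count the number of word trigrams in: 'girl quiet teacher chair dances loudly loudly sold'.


Word trigrams from [8] words:
  Trigram 1: (girl quiet teacher)
  Trigram 2: (quiet teacher chair)
  Trigram 3: (teacher chair dances)
  Trigram 4: (chair dances loudly)
  Trigram 5: (dances loudly loudly)
  Trigram 6: (loudly loudly sold)
Total word trigrams: 8 - 2 = 6

6


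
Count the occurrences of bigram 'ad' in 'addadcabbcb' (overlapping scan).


Scanning 'addadcabbcb' for bigram 'ad':
  Position 0: 'ad' -> MATCH
  Position 1: 'dd' -> no
  Position 2: 'da' -> no
  Position 3: 'ad' -> MATCH
  Position 4: 'dc' -> no
  Position 5: 'ca' -> no
  Position 6: 'ab' -> no
  Position 7: 'bb' -> no
  Position 8: 'bc' -> no
  Position 9: 'cb' -> no
Total matches: 2

2


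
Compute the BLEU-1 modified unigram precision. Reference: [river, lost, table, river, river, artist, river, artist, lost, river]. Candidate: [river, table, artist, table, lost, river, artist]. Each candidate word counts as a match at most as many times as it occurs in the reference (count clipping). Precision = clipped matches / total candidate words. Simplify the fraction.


Reference word counts: {'artist': 2, 'lost': 2, 'river': 5, 'table': 1}
Checking each candidate word (with clipping):
  'river' -> in reference (ref count 5, used 1/5) -> match (matches: 1)
  'table' -> in reference (ref count 1, used 1/1) -> match (matches: 2)
  'artist' -> in reference (ref count 2, used 1/2) -> match (matches: 3)
  'table' -> ref count 1 already used up (1/1) -> clipped, no match (matches: 3)
  'lost' -> in reference (ref count 2, used 1/2) -> match (matches: 4)
  'river' -> in reference (ref count 5, used 2/5) -> match (matches: 5)
  'artist' -> in reference (ref count 2, used 2/2) -> match (matches: 6)
Clipped matches: 6, Candidate length: 7
Precision = 6/7

6/7


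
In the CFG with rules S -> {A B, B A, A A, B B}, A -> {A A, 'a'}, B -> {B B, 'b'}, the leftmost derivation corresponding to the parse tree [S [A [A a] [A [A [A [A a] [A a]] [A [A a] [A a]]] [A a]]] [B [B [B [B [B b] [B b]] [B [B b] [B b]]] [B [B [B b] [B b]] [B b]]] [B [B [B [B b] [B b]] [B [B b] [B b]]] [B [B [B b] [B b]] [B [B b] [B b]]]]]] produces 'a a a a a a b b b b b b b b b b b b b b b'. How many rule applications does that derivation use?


Every bracketed nonterminal node [X ...] in the tree is produced by exactly one rule application.
Reading the tree off as a leftmost derivation:
  Step 1: S  =>  A B   (applied S -> A B)
  Step 2: A B  =>  A A B   (applied A -> A A)
  Step 3: A A B  =>  a A B   (applied A -> a)
  Step 4: a A B  =>  a A A B   (applied A -> A A)
  Step 5: a A A B  =>  a A A A B   (applied A -> A A)
  Step 6: a A A A B  =>  a A A A A B   (applied A -> A A)
  Step 7: a A A A A B  =>  a a A A A B   (applied A -> a)
  Step 8: a a A A A B  =>  a a a A A B   (applied A -> a)
  Step 9: a a a A A B  =>  a a a A A A B   (applied A -> A A)
  Step 10: a a a A A A B  =>  a a a a A A B   (applied A -> a)
  Step 11: a a a a A A B  =>  a a a a a A B   (applied A -> a)
  Step 12: a a a a a A B  =>  a a a a a a B   (applied A -> a)
  Step 13: a a a a a a B  =>  a a a a a a B B   (applied B -> B B)
  Step 14: a a a a a a B B  =>  a a a a a a B B B   (applied B -> B B)
  Step 15: a a a a a a B B B  =>  a a a a a a B B B B   (applied B -> B B)
  Step 16: a a a a a a B B B B  =>  a a a a a a B B B B B   (applied B -> B B)
  Step 17: a a a a a a B B B B B  =>  a a a a a a b B B B B   (applied B -> b)
  Step 18: a a a a a a b B B B B  =>  a a a a a a b b B B B   (applied B -> b)
  Step 19: a a a a a a b b B B B  =>  a a a a a a b b B B B B   (applied B -> B B)
  Step 20: a a a a a a b b B B B B  =>  a a a a a a b b b B B B   (applied B -> b)
  Step 21: a a a a a a b b b B B B  =>  a a a a a a b b b b B B   (applied B -> b)
  Step 22: a a a a a a b b b b B B  =>  a a a a a a b b b b B B B   (applied B -> B B)
  Step 23: a a a a a a b b b b B B B  =>  a a a a a a b b b b B B B B   (applied B -> B B)
  Step 24: a a a a a a b b b b B B B B  =>  a a a a a a b b b b b B B B   (applied B -> b)
  Step 25: a a a a a a b b b b b B B B  =>  a a a a a a b b b b b b B B   (applied B -> b)
  Step 26: a a a a a a b b b b b b B B  =>  a a a a a a b b b b b b b B   (applied B -> b)
  Step 27: a a a a a a b b b b b b b B  =>  a a a a a a b b b b b b b B B   (applied B -> B B)
  Step 28: a a a a a a b b b b b b b B B  =>  a a a a a a b b b b b b b B B B   (applied B -> B B)
  Step 29: a a a a a a b b b b b b b B B B  =>  a a a a a a b b b b b b b B B B B   (applied B -> B B)
  Step 30: a a a a a a b b b b b b b B B B B  =>  a a a a a a b b b b b b b b B B B   (applied B -> b)
  Step 31: a a a a a a b b b b b b b b B B B  =>  a a a a a a b b b b b b b b b B B   (applied B -> b)
  Step 32: a a a a a a b b b b b b b b b B B  =>  a a a a a a b b b b b b b b b B B B   (applied B -> B B)
  Step 33: a a a a a a b b b b b b b b b B B B  =>  a a a a a a b b b b b b b b b b B B   (applied B -> b)
  Step 34: a a a a a a b b b b b b b b b b B B  =>  a a a a a a b b b b b b b b b b b B   (applied B -> b)
  Step 35: a a a a a a b b b b b b b b b b b B  =>  a a a a a a b b b b b b b b b b b B B   (applied B -> B B)
  Step 36: a a a a a a b b b b b b b b b b b B B  =>  a a a a a a b b b b b b b b b b b B B B   (applied B -> B B)
  Step 37: a a a a a a b b b b b b b b b b b B B B  =>  a a a a a a b b b b b b b b b b b b B B   (applied B -> b)
  Step 38: a a a a a a b b b b b b b b b b b b B B  =>  a a a a a a b b b b b b b b b b b b b B   (applied B -> b)
  Step 39: a a a a a a b b b b b b b b b b b b b B  =>  a a a a a a b b b b b b b b b b b b b B B   (applied B -> B B)
  Step 40: a a a a a a b b b b b b b b b b b b b B B  =>  a a a a a a b b b b b b b b b b b b b b B   (applied B -> b)
  Step 41: a a a a a a b b b b b b b b b b b b b b B  =>  a a a a a a b b b b b b b b b b b b b b b   (applied B -> b)
Final yield: a a a a a a b b b b b b b b b b b b b b b
Total rewrite steps: 41

41


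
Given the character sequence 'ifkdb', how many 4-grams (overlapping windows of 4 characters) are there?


String 'ifkdb' has length L = 5.
Number of overlapping n-grams = L - n + 1
Substituting: 5 - 4 + 1 = 2

2


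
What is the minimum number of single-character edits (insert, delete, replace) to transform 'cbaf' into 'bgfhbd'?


Building DP table for s1='cbaf' (len 4) and s2='bgfhbd' (len 6):
       b  g  f  h  b  d
    0  1  2  3  4  5  6
  c 1  1  2  3  4  5  6
  b 2  1  2  3  4  4  5
  a 3  2  2  3  4  5  5
  f 4  3  3  2  3  4  5
Edit distance = dp[4][6] = 5

5


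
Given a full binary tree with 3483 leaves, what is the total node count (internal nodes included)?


Leaf nodes (terminals): 3483
Internal nodes = n - 1 = 3483 - 1 = 3482
Total = leaves + internal = 3483 + 3482 = 6965

6965


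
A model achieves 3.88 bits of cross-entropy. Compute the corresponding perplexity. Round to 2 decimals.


Perplexity formula: PP = 2^H
H = 3.88
PP = 2^3.88
Decompose: 2^3.88 = 2^3 * 2^0.88
2^3 = 8, 2^0.88 ~ 1.8403753
PP ~ 8 * 1.8403753 = 14.7230024
Rounded to 2 decimals: 14.72

14.72


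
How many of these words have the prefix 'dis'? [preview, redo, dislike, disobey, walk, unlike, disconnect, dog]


Checking each word for prefix 'dis':
  'preview' -> no (count: 0)
  'redo' -> no (count: 0)
  'dislike' -> YES, starts with 'dis' (count: 1)
  'disobey' -> YES, starts with 'dis' (count: 2)
  'walk' -> no (count: 2)
  'unlike' -> no (count: 2)
  'disconnect' -> YES, starts with 'dis' (count: 3)
  'dog' -> no (count: 3)
Total with prefix 'dis': 3

3


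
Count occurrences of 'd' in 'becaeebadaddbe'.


Scanning 'becaeebadaddbe' for 'd':
  Position 8: 'd' -> MATCH (count: 1)
  Position 10: 'd' -> MATCH (count: 2)
  Position 11: 'd' -> MATCH (count: 3)
Total occurrences of 'd': 3

3


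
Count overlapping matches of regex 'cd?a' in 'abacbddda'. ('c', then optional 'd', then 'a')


Pattern: cd?a means 'c', then optional 'd', then 'a'.
Scanning 'abacbddda' position-by-position:
  Pos 0: window 'aba' -> no
  Pos 1: window 'bac' -> no
  Pos 2: window 'acb' -> no
  Pos 3: window 'cbd' -> no
  Pos 4: window 'bdd' -> no
  Pos 5: window 'ddd' -> no
  Pos 6: window 'dda' -> no
  Pos 7: window 'da' -> no
  Pos 8: window 'a' -> no
Total matches: 0

0


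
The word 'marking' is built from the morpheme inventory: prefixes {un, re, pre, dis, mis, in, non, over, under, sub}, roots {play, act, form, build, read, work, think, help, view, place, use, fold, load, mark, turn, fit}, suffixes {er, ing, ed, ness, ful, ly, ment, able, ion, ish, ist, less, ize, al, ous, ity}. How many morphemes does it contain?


Segmenting 'marking' against the inventory:
  'mark' -> root (morpheme 1)
  'ing' -> suffix (morpheme 2)
Total morphemes: 2

2


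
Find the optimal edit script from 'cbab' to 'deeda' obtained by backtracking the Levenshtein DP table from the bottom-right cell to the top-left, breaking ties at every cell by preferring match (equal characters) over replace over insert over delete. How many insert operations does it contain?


Edit distance = 5. Backtracking from cell (4, 5) with preference match > replace > insert > delete,
then listing the resulting alignment 'cbab' -> 'deeda' left to right:
  Step 1: insert 'd' [insertion #1]
  Step 2: replace c->e
  Step 3: replace b->e
  Step 4: replace a->d
  Step 5: replace b->a
Total insertions: 1

1


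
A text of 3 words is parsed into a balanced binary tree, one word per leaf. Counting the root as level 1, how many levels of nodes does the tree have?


In a balanced binary tree with n leaves the deepest leaf is ceil(log2(n)) edges below the root,
so counting node levels inclusive of root and leaves gives ceil(log2(n)) + 1 levels.
log2(3) = 1.5850
ceil(1.5850) = 2
levels = 2 + 1 = 3

3


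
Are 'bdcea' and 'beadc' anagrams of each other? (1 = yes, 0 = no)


Sort characters of 'bdcea': 'abcde'
Sort characters of 'beadc': 'abcde'
Sorted forms match -> they ARE anagrams
Result: 1

1


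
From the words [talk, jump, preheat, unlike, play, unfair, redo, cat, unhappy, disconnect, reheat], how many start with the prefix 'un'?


Checking each word for prefix 'un':
  'talk' -> no (count: 0)
  'jump' -> no (count: 0)
  'preheat' -> no (count: 0)
  'unlike' -> YES, starts with 'un' (count: 1)
  'play' -> no (count: 1)
  'unfair' -> YES, starts with 'un' (count: 2)
  'redo' -> no (count: 2)
  'cat' -> no (count: 2)
  'unhappy' -> YES, starts with 'un' (count: 3)
  'disconnect' -> no (count: 3)
  'reheat' -> no (count: 3)
Total with prefix 'un': 3

3


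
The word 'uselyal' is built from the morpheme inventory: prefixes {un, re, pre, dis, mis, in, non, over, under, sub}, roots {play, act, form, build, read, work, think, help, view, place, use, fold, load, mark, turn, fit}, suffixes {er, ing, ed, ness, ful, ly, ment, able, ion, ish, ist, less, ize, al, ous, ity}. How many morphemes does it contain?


Segmenting 'uselyal' against the inventory:
  'use' -> root (morpheme 1)
  'ly' -> suffix (morpheme 2)
  'al' -> suffix (morpheme 3)
Total morphemes: 3

3


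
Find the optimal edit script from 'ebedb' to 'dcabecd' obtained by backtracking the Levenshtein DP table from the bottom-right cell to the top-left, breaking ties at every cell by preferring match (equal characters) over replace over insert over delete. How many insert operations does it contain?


Edit distance = 5. Backtracking from cell (5, 7) with preference match > replace > insert > delete,
then listing the resulting alignment 'ebedb' -> 'dcabecd' left to right:
  Step 1: insert 'd' [insertion #1]
  Step 2: insert 'c' [insertion #2]
  Step 3: replace e->a
  Step 4: keep 'b'
  Step 5: keep 'e'
  Step 6: replace d->c
  Step 7: replace b->d
Total insertions: 2

2


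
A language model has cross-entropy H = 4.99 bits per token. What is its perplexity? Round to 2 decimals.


Perplexity formula: PP = 2^H
H = 4.99
PP = 2^4.99
Decompose: 2^4.99 = 2^4 * 2^0.99
2^4 = 16, 2^0.99 ~ 1.9861850
PP ~ 16 * 1.9861850 = 31.7789600
Rounded to 2 decimals: 31.78

31.78


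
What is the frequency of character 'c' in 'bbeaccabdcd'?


Scanning 'bbeaccabdcd' for 'c':
  Position 4: 'c' -> MATCH (count: 1)
  Position 5: 'c' -> MATCH (count: 2)
  Position 9: 'c' -> MATCH (count: 3)
Total occurrences of 'c': 3

3


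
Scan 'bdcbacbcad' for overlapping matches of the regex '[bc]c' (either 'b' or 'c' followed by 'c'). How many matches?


Pattern: [bc]c means either 'b' or 'c' followed by 'c'.
Scanning 'bdcbacbcad' position-by-position:
  Pos 0: window 'bd' -> no
  Pos 1: window 'dc' -> no
  Pos 2: window 'cb' -> no
  Pos 3: window 'ba' -> no
  Pos 4: window 'ac' -> no
  Pos 5: window 'cb' -> no
  Pos 6: window 'bc' -> MATCH
  Pos 7: window 'ca' -> no
  Pos 8: window 'ad' -> no
  Pos 9: window 'd' -> no
Total matches: 1

1


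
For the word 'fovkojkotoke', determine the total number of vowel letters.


Scanning each character of 'fovkojkotoke':
  Position 1: 'f' -> consonant (running count: 0)
  Position 2: 'o' -> vowel (running count: 1)
  Position 3: 'v' -> consonant (running count: 1)
  Position 4: 'k' -> consonant (running count: 1)
  Position 5: 'o' -> vowel (running count: 2)
  Position 6: 'j' -> consonant (running count: 2)
  Position 7: 'k' -> consonant (running count: 2)
  Position 8: 'o' -> vowel (running count: 3)
  Position 9: 't' -> consonant (running count: 3)
  Position 10: 'o' -> vowel (running count: 4)
  Position 11: 'k' -> consonant (running count: 4)
  Position 12: 'e' -> vowel (running count: 5)
Total vowels: 5

5


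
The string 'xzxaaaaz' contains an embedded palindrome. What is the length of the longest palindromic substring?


Scanning 'xzxaaaaz' for palindromic substrings.
Substring at positions 3-6: 'aaaa'.
Check: reverse('aaaa') = 'aaaa' -> palindrome confirmed.
Neighbouring characters ('x' / 'z') break symmetry, so it cannot extend further.
No longer palindromic substring exists; longest length = 4

4


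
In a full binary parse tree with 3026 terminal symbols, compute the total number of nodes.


Leaf nodes (terminals): 3026
Internal nodes = n - 1 = 3026 - 1 = 3025
Total = leaves + internal = 3026 + 3025 = 6051

6051


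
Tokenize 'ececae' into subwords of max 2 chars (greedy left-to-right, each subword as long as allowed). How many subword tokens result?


'ececae' has 6 characters.
Chunking with max size 2:
  Chunk 1: 'ec' (positions 0-1)
  Chunk 2: 'ec' (positions 2-3)
  Chunk 3: 'ae' (positions 4-5)
Total chunks: ceil(6 / 2) = 3

3


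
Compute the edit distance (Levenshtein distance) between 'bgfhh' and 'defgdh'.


Building DP table for s1='bgfhh' (len 5) and s2='defgdh' (len 6):
       d  e  f  g  d  h
    0  1  2  3  4  5  6
  b 1  1  2  3  4  5  6
  g 2  2  2  3  3  4  5
  f 3  3  3  2  3  4  5
  h 4  4  4  3  3  4  4
  h 5  5  5  4  4  4  4
Edit distance = dp[5][6] = 4

4


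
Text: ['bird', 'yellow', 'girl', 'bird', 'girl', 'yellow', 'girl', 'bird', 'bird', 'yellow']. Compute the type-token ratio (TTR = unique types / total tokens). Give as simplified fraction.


Tokens: 10
Unique types: ('bird', 'girl', 'yellow') = 3
TTR = 3/10
Already in lowest terms.

3/10


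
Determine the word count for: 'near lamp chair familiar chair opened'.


Counting words by splitting on spaces:
  Word 1: 'near'
  Word 2: 'lamp'
  Word 3: 'chair'
  Word 4: 'familiar'
  Word 5: 'chair'
  Word 6: 'opened'
Total words: 6

6


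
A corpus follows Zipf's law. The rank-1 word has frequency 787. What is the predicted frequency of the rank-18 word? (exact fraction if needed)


Zipf's law: freq(rank) = f1 / rank
f1 = 787, rank = 18
freq = 787 / 18
GCD(787, 18) = 1
Simplified: 787/18

787/18


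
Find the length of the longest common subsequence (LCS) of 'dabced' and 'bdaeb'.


DP table for LCS of 'dabced' and 'bdaeb':
       b  d  a  e  b
    0  0  0  0  0  0
  d 0  0  1  1  1  1
  a 0  0  1  2  2  2
  b 0  1  1  2  2  3
  c 0  1  1  2  2  3
  e 0  1  1  2  3  3
  d 0  1  2  2  3  3
LCS: 'dab'
LCS length = 3

3


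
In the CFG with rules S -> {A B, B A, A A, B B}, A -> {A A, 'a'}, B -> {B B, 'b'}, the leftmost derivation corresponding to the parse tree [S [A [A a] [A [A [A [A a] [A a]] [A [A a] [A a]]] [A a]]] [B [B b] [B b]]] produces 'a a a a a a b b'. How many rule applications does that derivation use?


Every bracketed nonterminal node [X ...] in the tree is produced by exactly one rule application.
Reading the tree off as a leftmost derivation:
  Step 1: S  =>  A B   (applied S -> A B)
  Step 2: A B  =>  A A B   (applied A -> A A)
  Step 3: A A B  =>  a A B   (applied A -> a)
  Step 4: a A B  =>  a A A B   (applied A -> A A)
  Step 5: a A A B  =>  a A A A B   (applied A -> A A)
  Step 6: a A A A B  =>  a A A A A B   (applied A -> A A)
  Step 7: a A A A A B  =>  a a A A A B   (applied A -> a)
  Step 8: a a A A A B  =>  a a a A A B   (applied A -> a)
  Step 9: a a a A A B  =>  a a a A A A B   (applied A -> A A)
  Step 10: a a a A A A B  =>  a a a a A A B   (applied A -> a)
  Step 11: a a a a A A B  =>  a a a a a A B   (applied A -> a)
  Step 12: a a a a a A B  =>  a a a a a a B   (applied A -> a)
  Step 13: a a a a a a B  =>  a a a a a a B B   (applied B -> B B)
  Step 14: a a a a a a B B  =>  a a a a a a b B   (applied B -> b)
  Step 15: a a a a a a b B  =>  a a a a a a b b   (applied B -> b)
Final yield: a a a a a a b b
Total rewrite steps: 15

15


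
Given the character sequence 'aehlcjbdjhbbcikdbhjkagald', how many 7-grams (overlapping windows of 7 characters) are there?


String 'aehlcjbdjhbbcikdbhjkagald' has length L = 25.
Number of overlapping n-grams = L - n + 1
Substituting: 25 - 7 + 1 = 19

19


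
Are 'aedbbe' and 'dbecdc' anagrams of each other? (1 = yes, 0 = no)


Sort characters of 'aedbbe': 'abbdee'
Sort characters of 'dbecdc': 'bccdde'
Sorted forms differ -> they are NOT anagrams
Result: 0

0


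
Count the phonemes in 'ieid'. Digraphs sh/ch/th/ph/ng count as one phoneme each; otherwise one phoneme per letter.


Parsing 'ieid' greedily, digraphs first:
  'i' -> vowel phoneme (phonemes so far: 1)
  'e' -> vowel phoneme (phonemes so far: 2)
  'i' -> vowel phoneme (phonemes so far: 3)
  'd' -> consonant phoneme (phonemes so far: 4)
Total phonemes: 4

4


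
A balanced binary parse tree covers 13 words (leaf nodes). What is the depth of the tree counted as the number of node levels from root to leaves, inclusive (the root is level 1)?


In a balanced binary tree with n leaves the deepest leaf is ceil(log2(n)) edges below the root,
so counting node levels inclusive of root and leaves gives ceil(log2(n)) + 1 levels.
log2(13) = 3.7004
ceil(3.7004) = 4
levels = 4 + 1 = 5

5


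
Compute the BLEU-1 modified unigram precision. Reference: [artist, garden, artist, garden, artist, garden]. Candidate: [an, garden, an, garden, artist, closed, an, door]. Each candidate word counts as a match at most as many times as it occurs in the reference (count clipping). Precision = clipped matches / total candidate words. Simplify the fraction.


Reference word counts: {'artist': 3, 'garden': 3}
Checking each candidate word (with clipping):
  'an' -> not in reference -> no match (matches: 0)
  'garden' -> in reference (ref count 3, used 1/3) -> match (matches: 1)
  'an' -> not in reference -> no match (matches: 1)
  'garden' -> in reference (ref count 3, used 2/3) -> match (matches: 2)
  'artist' -> in reference (ref count 3, used 1/3) -> match (matches: 3)
  'closed' -> not in reference -> no match (matches: 3)
  'an' -> not in reference -> no match (matches: 3)
  'door' -> not in reference -> no match (matches: 3)
Clipped matches: 3, Candidate length: 8
Precision = 3/8

3/8


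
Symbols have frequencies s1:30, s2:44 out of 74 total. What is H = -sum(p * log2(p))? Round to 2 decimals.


Computing entropy H = -sum(p_i * log2(p_i)):
  s1: p = 30/74 = 0.4054, -p*log2(p) = 0.5281
  s2: p = 44/74 = 0.5946, -p*log2(p) = 0.4460
H = sum of terms = 0.9741
Rounded to 2 decimals: 0.97

0.97


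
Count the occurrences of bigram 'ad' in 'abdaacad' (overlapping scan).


Scanning 'abdaacad' for bigram 'ad':
  Position 0: 'ab' -> no
  Position 1: 'bd' -> no
  Position 2: 'da' -> no
  Position 3: 'aa' -> no
  Position 4: 'ac' -> no
  Position 5: 'ca' -> no
  Position 6: 'ad' -> MATCH
Total matches: 1

1


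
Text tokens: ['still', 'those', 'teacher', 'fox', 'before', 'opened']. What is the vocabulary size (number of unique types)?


Listing all tokens and tracking unique types:
  Token 1: 'still' -> NEW (unique so far: 1)
  Token 2: 'those' -> NEW (unique so far: 2)
  Token 3: 'teacher' -> NEW (unique so far: 3)
  Token 4: 'fox' -> NEW (unique so far: 4)
  Token 5: 'before' -> NEW (unique so far: 5)
  Token 6: 'opened' -> NEW (unique so far: 6)
Unique types: ('before', 'fox', 'opened', 'still', 'teacher', 'those')
Vocabulary size: 6

6


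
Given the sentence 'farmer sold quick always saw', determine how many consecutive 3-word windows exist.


Word trigrams from [5] words:
  Trigram 1: (farmer sold quick)
  Trigram 2: (sold quick always)
  Trigram 3: (quick always saw)
Total word trigrams: 5 - 2 = 3

3


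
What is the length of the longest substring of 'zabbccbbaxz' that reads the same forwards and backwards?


Scanning 'zabbccbbaxz' for palindromic substrings.
Substring at positions 1-8: 'abbccbba'.
Check: reverse('abbccbba') = 'abbccbba' -> palindrome confirmed.
Neighbouring characters ('z' / 'x') break symmetry, so it cannot extend further.
No longer palindromic substring exists; longest length = 8

8


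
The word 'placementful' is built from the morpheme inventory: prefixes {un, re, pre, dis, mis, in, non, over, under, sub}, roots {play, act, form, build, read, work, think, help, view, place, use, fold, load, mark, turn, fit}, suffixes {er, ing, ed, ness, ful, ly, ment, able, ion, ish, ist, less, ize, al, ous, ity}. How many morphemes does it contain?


Segmenting 'placementful' against the inventory:
  'place' -> root (morpheme 1)
  'ment' -> suffix (morpheme 2)
  'ful' -> suffix (morpheme 3)
Total morphemes: 3

3


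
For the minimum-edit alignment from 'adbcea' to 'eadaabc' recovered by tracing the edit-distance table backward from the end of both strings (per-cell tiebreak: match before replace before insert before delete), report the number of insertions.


Edit distance = 5. Backtracking from cell (6, 7) with preference match > replace > insert > delete,
then listing the resulting alignment 'adbcea' -> 'eadaabc' left to right:
  Step 1: insert 'e' [insertion #1]
  Step 2: keep 'a'
  Step 3: keep 'd'
  Step 4: replace b->a
  Step 5: replace c->a
  Step 6: replace e->b
  Step 7: replace a->c
Total insertions: 1

1


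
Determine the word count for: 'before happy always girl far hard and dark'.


Counting words by splitting on spaces:
  Word 1: 'before'
  Word 2: 'happy'
  Word 3: 'always'
  Word 4: 'girl'
  Word 5: 'far'
  Word 6: 'hard'
  Word 7: 'and'
  Word 8: 'dark'
Total words: 8

8


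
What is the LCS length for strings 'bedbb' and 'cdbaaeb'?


DP table for LCS of 'bedbb' and 'cdbaaeb':
       c  d  b  a  a  e  b
    0  0  0  0  0  0  0  0
  b 0  0  0  1  1  1  1  1
  e 0  0  0  1  1  1  2  2
  d 0  0  1  1  1  1  2  2
  b 0  0  1  2  2  2  2  3
  b 0  0  1  2  2  2  2  3
LCS: 'beb'
LCS length = 3

3


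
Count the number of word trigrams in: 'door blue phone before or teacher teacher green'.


Word trigrams from [8] words:
  Trigram 1: (door blue phone)
  Trigram 2: (blue phone before)
  Trigram 3: (phone before or)
  Trigram 4: (before or teacher)
  Trigram 5: (or teacher teacher)
  Trigram 6: (teacher teacher green)
Total word trigrams: 8 - 2 = 6

6


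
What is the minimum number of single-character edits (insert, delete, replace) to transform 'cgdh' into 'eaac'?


Building DP table for s1='cgdh' (len 4) and s2='eaac' (len 4):
       e  a  a  c
    0  1  2  3  4
  c 1  1  2  3  3
  g 2  2  2  3  4
  d 3  3  3  3  4
  h 4  4  4  4  4
Edit distance = dp[4][4] = 4

4


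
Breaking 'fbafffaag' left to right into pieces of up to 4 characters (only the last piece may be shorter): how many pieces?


'fbafffaag' has 9 characters.
Chunking with max size 4:
  Chunk 1: 'fbaf' (positions 0-3)
  Chunk 2: 'ffaa' (positions 4-7)
  Chunk 3: 'g' (positions 8-8)
Total chunks: ceil(9 / 4) = 3

3


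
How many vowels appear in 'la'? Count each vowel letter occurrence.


Scanning each character of 'la':
  Position 1: 'l' -> consonant (running count: 0)
  Position 2: 'a' -> vowel (running count: 1)
Total vowels: 1

1


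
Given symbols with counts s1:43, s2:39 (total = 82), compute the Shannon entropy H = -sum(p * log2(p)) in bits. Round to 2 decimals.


Computing entropy H = -sum(p_i * log2(p_i)):
  s1: p = 43/82 = 0.5244, -p*log2(p) = 0.4884
  s2: p = 39/82 = 0.4756, -p*log2(p) = 0.5099
H = sum of terms = 0.9983
Rounded to 2 decimals: 1.00

1.00


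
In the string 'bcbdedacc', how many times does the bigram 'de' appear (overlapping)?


Scanning 'bcbdedacc' for bigram 'de':
  Position 0: 'bc' -> no
  Position 1: 'cb' -> no
  Position 2: 'bd' -> no
  Position 3: 'de' -> MATCH
  Position 4: 'ed' -> no
  Position 5: 'da' -> no
  Position 6: 'ac' -> no
  Position 7: 'cc' -> no
Total matches: 1

1


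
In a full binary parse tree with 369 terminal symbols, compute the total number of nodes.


Leaf nodes (terminals): 369
Internal nodes = n - 1 = 369 - 1 = 368
Total = leaves + internal = 369 + 368 = 737

737


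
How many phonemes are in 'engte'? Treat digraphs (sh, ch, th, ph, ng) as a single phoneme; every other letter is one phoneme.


Parsing 'engte' greedily, digraphs first:
  'e' -> vowel phoneme (phonemes so far: 1)
  'ng' -> digraph (1 consonant phoneme) (phonemes so far: 2)
  't' -> consonant phoneme (phonemes so far: 3)
  'e' -> vowel phoneme (phonemes so far: 4)
Total phonemes: 4

4


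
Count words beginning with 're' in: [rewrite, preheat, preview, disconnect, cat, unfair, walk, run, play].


Checking each word for prefix 're':
  'rewrite' -> YES, starts with 're' (count: 1)
  'preheat' -> no (count: 1)
  'preview' -> no (count: 1)
  'disconnect' -> no (count: 1)
  'cat' -> no (count: 1)
  'unfair' -> no (count: 1)
  'walk' -> no (count: 1)
  'run' -> no (count: 1)
  'play' -> no (count: 1)
Total with prefix 're': 1

1


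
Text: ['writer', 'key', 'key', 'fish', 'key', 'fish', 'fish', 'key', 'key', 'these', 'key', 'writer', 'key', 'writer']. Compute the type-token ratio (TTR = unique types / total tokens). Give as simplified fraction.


Tokens: 14
Unique types: ('fish', 'key', 'these', 'writer') = 4
TTR = 4/14
Simplify: divide both by 2 -> 2/7
TTR = 2/7

2/7


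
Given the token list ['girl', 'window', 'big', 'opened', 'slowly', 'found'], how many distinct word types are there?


Listing all tokens and tracking unique types:
  Token 1: 'girl' -> NEW (unique so far: 1)
  Token 2: 'window' -> NEW (unique so far: 2)
  Token 3: 'big' -> NEW (unique so far: 3)
  Token 4: 'opened' -> NEW (unique so far: 4)
  Token 5: 'slowly' -> NEW (unique so far: 5)
  Token 6: 'found' -> NEW (unique so far: 6)
Unique types: ('big', 'found', 'girl', 'opened', 'slowly', 'window')
Vocabulary size: 6

6


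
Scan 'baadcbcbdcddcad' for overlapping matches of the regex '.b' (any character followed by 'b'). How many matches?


Pattern: .b means any character followed by 'b'.
Scanning 'baadcbcbdcddcad' position-by-position:
  Pos 0: window 'ba' -> no
  Pos 1: window 'aa' -> no
  Pos 2: window 'ad' -> no
  Pos 3: window 'dc' -> no
  Pos 4: window 'cb' -> MATCH
  Pos 5: window 'bc' -> no
  Pos 6: window 'cb' -> MATCH
  Pos 7: window 'bd' -> no
  Pos 8: window 'dc' -> no
  Pos 9: window 'cd' -> no
  Pos 10: window 'dd' -> no
  Pos 11: window 'dc' -> no
  Pos 12: window 'ca' -> no
  Pos 13: window 'ad' -> no
  Pos 14: window 'd' -> no
Total matches: 2

2


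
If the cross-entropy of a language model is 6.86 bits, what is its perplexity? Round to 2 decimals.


Perplexity formula: PP = 2^H
H = 6.86
PP = 2^6.86
Decompose: 2^6.86 = 2^6 * 2^0.86
2^6 = 64, 2^0.86 ~ 1.8150383
PP ~ 64 * 1.8150383 = 116.1624512
Rounded to 2 decimals: 116.16

116.16


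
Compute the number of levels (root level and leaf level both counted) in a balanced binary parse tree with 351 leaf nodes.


In a balanced binary tree with n leaves the deepest leaf is ceil(log2(n)) edges below the root,
so counting node levels inclusive of root and leaves gives ceil(log2(n)) + 1 levels.
log2(351) = 8.4553
ceil(8.4553) = 9
levels = 9 + 1 = 10

10


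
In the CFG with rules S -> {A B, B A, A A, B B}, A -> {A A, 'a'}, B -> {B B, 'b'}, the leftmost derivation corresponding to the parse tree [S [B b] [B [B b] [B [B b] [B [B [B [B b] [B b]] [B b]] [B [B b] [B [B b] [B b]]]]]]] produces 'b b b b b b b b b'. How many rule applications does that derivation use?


Every bracketed nonterminal node [X ...] in the tree is produced by exactly one rule application.
Reading the tree off as a leftmost derivation:
  Step 1: S  =>  B B   (applied S -> B B)
  Step 2: B B  =>  b B   (applied B -> b)
  Step 3: b B  =>  b B B   (applied B -> B B)
  Step 4: b B B  =>  b b B   (applied B -> b)
  Step 5: b b B  =>  b b B B   (applied B -> B B)
  Step 6: b b B B  =>  b b b B   (applied B -> b)
  Step 7: b b b B  =>  b b b B B   (applied B -> B B)
  Step 8: b b b B B  =>  b b b B B B   (applied B -> B B)
  Step 9: b b b B B B  =>  b b b B B B B   (applied B -> B B)
  Step 10: b b b B B B B  =>  b b b b B B B   (applied B -> b)
  Step 11: b b b b B B B  =>  b b b b b B B   (applied B -> b)
  Step 12: b b b b b B B  =>  b b b b b b B   (applied B -> b)
  Step 13: b b b b b b B  =>  b b b b b b B B   (applied B -> B B)
  Step 14: b b b b b b B B  =>  b b b b b b b B   (applied B -> b)
  Step 15: b b b b b b b B  =>  b b b b b b b B B   (applied B -> B B)
  Step 16: b b b b b b b B B  =>  b b b b b b b b B   (applied B -> b)
  Step 17: b b b b b b b b B  =>  b b b b b b b b b   (applied B -> b)
Final yield: b b b b b b b b b
Total rewrite steps: 17

17
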